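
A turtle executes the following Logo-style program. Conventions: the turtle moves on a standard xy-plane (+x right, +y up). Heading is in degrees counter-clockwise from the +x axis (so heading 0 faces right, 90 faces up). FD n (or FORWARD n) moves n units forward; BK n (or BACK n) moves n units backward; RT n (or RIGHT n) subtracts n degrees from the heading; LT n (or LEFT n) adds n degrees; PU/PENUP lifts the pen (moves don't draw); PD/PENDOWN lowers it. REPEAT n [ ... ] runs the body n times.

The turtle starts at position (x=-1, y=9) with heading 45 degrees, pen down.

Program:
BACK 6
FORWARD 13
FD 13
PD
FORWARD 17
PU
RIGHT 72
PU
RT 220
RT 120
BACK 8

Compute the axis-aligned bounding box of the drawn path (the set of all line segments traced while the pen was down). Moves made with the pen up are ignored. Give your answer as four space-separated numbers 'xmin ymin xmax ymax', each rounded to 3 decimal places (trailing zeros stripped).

Executing turtle program step by step:
Start: pos=(-1,9), heading=45, pen down
BK 6: (-1,9) -> (-5.243,4.757) [heading=45, draw]
FD 13: (-5.243,4.757) -> (3.95,13.95) [heading=45, draw]
FD 13: (3.95,13.95) -> (13.142,23.142) [heading=45, draw]
PD: pen down
FD 17: (13.142,23.142) -> (25.163,35.163) [heading=45, draw]
PU: pen up
RT 72: heading 45 -> 333
PU: pen up
RT 220: heading 333 -> 113
RT 120: heading 113 -> 353
BK 8: (25.163,35.163) -> (17.223,36.138) [heading=353, move]
Final: pos=(17.223,36.138), heading=353, 4 segment(s) drawn

Segment endpoints: x in {-5.243, -1, 3.95, 13.142, 25.163}, y in {4.757, 9, 13.95, 23.142, 35.163}
xmin=-5.243, ymin=4.757, xmax=25.163, ymax=35.163

Answer: -5.243 4.757 25.163 35.163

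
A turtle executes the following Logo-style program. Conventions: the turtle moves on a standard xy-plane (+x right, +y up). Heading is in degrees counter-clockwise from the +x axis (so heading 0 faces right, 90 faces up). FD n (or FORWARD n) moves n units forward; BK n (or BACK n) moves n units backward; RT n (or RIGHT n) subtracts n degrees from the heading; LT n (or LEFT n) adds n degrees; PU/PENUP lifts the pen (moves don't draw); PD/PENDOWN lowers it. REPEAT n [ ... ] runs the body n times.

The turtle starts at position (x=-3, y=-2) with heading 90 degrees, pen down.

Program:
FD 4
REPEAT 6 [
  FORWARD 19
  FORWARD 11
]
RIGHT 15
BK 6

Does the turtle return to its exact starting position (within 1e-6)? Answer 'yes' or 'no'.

Executing turtle program step by step:
Start: pos=(-3,-2), heading=90, pen down
FD 4: (-3,-2) -> (-3,2) [heading=90, draw]
REPEAT 6 [
  -- iteration 1/6 --
  FD 19: (-3,2) -> (-3,21) [heading=90, draw]
  FD 11: (-3,21) -> (-3,32) [heading=90, draw]
  -- iteration 2/6 --
  FD 19: (-3,32) -> (-3,51) [heading=90, draw]
  FD 11: (-3,51) -> (-3,62) [heading=90, draw]
  -- iteration 3/6 --
  FD 19: (-3,62) -> (-3,81) [heading=90, draw]
  FD 11: (-3,81) -> (-3,92) [heading=90, draw]
  -- iteration 4/6 --
  FD 19: (-3,92) -> (-3,111) [heading=90, draw]
  FD 11: (-3,111) -> (-3,122) [heading=90, draw]
  -- iteration 5/6 --
  FD 19: (-3,122) -> (-3,141) [heading=90, draw]
  FD 11: (-3,141) -> (-3,152) [heading=90, draw]
  -- iteration 6/6 --
  FD 19: (-3,152) -> (-3,171) [heading=90, draw]
  FD 11: (-3,171) -> (-3,182) [heading=90, draw]
]
RT 15: heading 90 -> 75
BK 6: (-3,182) -> (-4.553,176.204) [heading=75, draw]
Final: pos=(-4.553,176.204), heading=75, 14 segment(s) drawn

Start position: (-3, -2)
Final position: (-4.553, 176.204)
Distance = 178.211; >= 1e-6 -> NOT closed

Answer: no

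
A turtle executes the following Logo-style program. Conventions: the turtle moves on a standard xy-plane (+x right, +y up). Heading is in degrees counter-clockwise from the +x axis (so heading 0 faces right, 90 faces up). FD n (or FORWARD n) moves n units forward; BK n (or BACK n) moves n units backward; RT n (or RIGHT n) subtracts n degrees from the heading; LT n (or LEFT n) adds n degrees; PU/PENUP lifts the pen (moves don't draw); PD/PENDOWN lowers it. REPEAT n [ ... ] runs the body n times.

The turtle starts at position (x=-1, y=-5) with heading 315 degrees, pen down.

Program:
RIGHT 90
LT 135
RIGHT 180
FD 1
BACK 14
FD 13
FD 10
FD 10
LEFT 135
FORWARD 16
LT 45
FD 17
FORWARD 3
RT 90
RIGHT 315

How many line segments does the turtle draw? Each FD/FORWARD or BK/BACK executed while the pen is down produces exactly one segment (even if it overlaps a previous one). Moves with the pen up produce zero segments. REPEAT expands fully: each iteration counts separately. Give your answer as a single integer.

Answer: 8

Derivation:
Executing turtle program step by step:
Start: pos=(-1,-5), heading=315, pen down
RT 90: heading 315 -> 225
LT 135: heading 225 -> 0
RT 180: heading 0 -> 180
FD 1: (-1,-5) -> (-2,-5) [heading=180, draw]
BK 14: (-2,-5) -> (12,-5) [heading=180, draw]
FD 13: (12,-5) -> (-1,-5) [heading=180, draw]
FD 10: (-1,-5) -> (-11,-5) [heading=180, draw]
FD 10: (-11,-5) -> (-21,-5) [heading=180, draw]
LT 135: heading 180 -> 315
FD 16: (-21,-5) -> (-9.686,-16.314) [heading=315, draw]
LT 45: heading 315 -> 0
FD 17: (-9.686,-16.314) -> (7.314,-16.314) [heading=0, draw]
FD 3: (7.314,-16.314) -> (10.314,-16.314) [heading=0, draw]
RT 90: heading 0 -> 270
RT 315: heading 270 -> 315
Final: pos=(10.314,-16.314), heading=315, 8 segment(s) drawn
Segments drawn: 8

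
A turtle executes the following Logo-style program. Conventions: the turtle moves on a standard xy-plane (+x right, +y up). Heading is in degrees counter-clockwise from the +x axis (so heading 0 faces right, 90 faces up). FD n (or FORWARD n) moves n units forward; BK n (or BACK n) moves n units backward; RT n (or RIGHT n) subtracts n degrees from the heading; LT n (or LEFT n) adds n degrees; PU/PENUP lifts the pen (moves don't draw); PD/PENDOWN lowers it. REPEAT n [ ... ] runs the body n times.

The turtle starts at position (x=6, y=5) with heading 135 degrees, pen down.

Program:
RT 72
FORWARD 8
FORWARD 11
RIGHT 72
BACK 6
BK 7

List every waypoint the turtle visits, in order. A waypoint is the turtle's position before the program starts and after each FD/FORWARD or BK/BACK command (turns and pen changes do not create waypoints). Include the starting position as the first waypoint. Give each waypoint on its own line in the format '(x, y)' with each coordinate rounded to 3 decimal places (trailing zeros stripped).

Answer: (6, 5)
(9.632, 12.128)
(14.626, 21.929)
(8.7, 22.868)
(1.786, 23.963)

Derivation:
Executing turtle program step by step:
Start: pos=(6,5), heading=135, pen down
RT 72: heading 135 -> 63
FD 8: (6,5) -> (9.632,12.128) [heading=63, draw]
FD 11: (9.632,12.128) -> (14.626,21.929) [heading=63, draw]
RT 72: heading 63 -> 351
BK 6: (14.626,21.929) -> (8.7,22.868) [heading=351, draw]
BK 7: (8.7,22.868) -> (1.786,23.963) [heading=351, draw]
Final: pos=(1.786,23.963), heading=351, 4 segment(s) drawn
Waypoints (5 total):
(6, 5)
(9.632, 12.128)
(14.626, 21.929)
(8.7, 22.868)
(1.786, 23.963)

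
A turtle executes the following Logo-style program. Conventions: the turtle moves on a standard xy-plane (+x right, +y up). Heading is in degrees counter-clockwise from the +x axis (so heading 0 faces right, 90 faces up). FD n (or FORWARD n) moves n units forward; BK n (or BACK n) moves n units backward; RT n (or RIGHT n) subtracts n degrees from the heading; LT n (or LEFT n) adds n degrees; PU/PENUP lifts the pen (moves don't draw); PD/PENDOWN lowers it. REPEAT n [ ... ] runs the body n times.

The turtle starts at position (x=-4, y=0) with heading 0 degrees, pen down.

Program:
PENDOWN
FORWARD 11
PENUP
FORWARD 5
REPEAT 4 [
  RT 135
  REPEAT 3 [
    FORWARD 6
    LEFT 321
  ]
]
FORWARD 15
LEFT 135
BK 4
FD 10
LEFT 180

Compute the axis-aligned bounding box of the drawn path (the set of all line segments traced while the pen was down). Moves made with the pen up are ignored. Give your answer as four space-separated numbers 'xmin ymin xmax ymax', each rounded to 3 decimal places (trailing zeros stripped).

Executing turtle program step by step:
Start: pos=(-4,0), heading=0, pen down
PD: pen down
FD 11: (-4,0) -> (7,0) [heading=0, draw]
PU: pen up
FD 5: (7,0) -> (12,0) [heading=0, move]
REPEAT 4 [
  -- iteration 1/4 --
  RT 135: heading 0 -> 225
  REPEAT 3 [
    -- iteration 1/3 --
    FD 6: (12,0) -> (7.757,-4.243) [heading=225, move]
    LT 321: heading 225 -> 186
    -- iteration 2/3 --
    FD 6: (7.757,-4.243) -> (1.79,-4.87) [heading=186, move]
    LT 321: heading 186 -> 147
    -- iteration 3/3 --
    FD 6: (1.79,-4.87) -> (-3.242,-1.602) [heading=147, move]
    LT 321: heading 147 -> 108
  ]
  -- iteration 2/4 --
  RT 135: heading 108 -> 333
  REPEAT 3 [
    -- iteration 1/3 --
    FD 6: (-3.242,-1.602) -> (2.104,-4.326) [heading=333, move]
    LT 321: heading 333 -> 294
    -- iteration 2/3 --
    FD 6: (2.104,-4.326) -> (4.545,-9.807) [heading=294, move]
    LT 321: heading 294 -> 255
    -- iteration 3/3 --
    FD 6: (4.545,-9.807) -> (2.992,-15.603) [heading=255, move]
    LT 321: heading 255 -> 216
  ]
  -- iteration 3/4 --
  RT 135: heading 216 -> 81
  REPEAT 3 [
    -- iteration 1/3 --
    FD 6: (2.992,-15.603) -> (3.93,-9.677) [heading=81, move]
    LT 321: heading 81 -> 42
    -- iteration 2/3 --
    FD 6: (3.93,-9.677) -> (8.389,-5.662) [heading=42, move]
    LT 321: heading 42 -> 3
    -- iteration 3/3 --
    FD 6: (8.389,-5.662) -> (14.381,-5.348) [heading=3, move]
    LT 321: heading 3 -> 324
  ]
  -- iteration 4/4 --
  RT 135: heading 324 -> 189
  REPEAT 3 [
    -- iteration 1/3 --
    FD 6: (14.381,-5.348) -> (8.455,-6.286) [heading=189, move]
    LT 321: heading 189 -> 150
    -- iteration 2/3 --
    FD 6: (8.455,-6.286) -> (3.259,-3.286) [heading=150, move]
    LT 321: heading 150 -> 111
    -- iteration 3/3 --
    FD 6: (3.259,-3.286) -> (1.109,2.315) [heading=111, move]
    LT 321: heading 111 -> 72
  ]
]
FD 15: (1.109,2.315) -> (5.744,16.581) [heading=72, move]
LT 135: heading 72 -> 207
BK 4: (5.744,16.581) -> (9.308,18.397) [heading=207, move]
FD 10: (9.308,18.397) -> (0.398,13.857) [heading=207, move]
LT 180: heading 207 -> 27
Final: pos=(0.398,13.857), heading=27, 1 segment(s) drawn

Segment endpoints: x in {-4, 7}, y in {0}
xmin=-4, ymin=0, xmax=7, ymax=0

Answer: -4 0 7 0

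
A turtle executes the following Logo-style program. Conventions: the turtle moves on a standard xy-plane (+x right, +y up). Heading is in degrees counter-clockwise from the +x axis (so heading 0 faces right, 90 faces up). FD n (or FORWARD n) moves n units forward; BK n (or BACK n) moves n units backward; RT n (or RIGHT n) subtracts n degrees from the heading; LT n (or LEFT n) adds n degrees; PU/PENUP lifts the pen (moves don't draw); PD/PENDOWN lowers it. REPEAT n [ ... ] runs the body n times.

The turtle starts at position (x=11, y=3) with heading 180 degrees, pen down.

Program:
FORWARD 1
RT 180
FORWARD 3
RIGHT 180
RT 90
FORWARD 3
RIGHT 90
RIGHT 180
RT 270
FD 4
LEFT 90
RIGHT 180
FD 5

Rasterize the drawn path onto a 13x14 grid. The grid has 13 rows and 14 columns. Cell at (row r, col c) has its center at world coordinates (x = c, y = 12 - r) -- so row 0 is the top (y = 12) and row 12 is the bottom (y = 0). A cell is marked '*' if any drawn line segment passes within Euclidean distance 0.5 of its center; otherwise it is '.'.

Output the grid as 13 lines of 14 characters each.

Answer: ..............
..............
..............
..............
..............
..............
.............*
.............*
.............*
..........****
........******
..............
..............

Derivation:
Segment 0: (11,3) -> (10,3)
Segment 1: (10,3) -> (13,3)
Segment 2: (13,3) -> (13,6)
Segment 3: (13,6) -> (13,2)
Segment 4: (13,2) -> (8,2)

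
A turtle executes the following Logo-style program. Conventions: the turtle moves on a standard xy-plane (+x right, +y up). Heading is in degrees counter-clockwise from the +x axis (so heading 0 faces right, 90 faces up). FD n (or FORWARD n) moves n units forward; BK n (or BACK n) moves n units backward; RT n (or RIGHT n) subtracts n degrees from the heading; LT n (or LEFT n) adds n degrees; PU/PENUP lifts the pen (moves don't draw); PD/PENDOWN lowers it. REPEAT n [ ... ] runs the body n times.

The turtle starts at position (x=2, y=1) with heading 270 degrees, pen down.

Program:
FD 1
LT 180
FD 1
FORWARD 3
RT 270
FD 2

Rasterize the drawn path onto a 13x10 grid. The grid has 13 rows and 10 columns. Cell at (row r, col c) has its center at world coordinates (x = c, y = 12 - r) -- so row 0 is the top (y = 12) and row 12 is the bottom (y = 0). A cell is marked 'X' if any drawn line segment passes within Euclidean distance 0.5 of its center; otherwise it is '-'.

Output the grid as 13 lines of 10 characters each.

Answer: ----------
----------
----------
----------
----------
----------
----------
----------
XXX-------
--X-------
--X-------
--X-------
--X-------

Derivation:
Segment 0: (2,1) -> (2,0)
Segment 1: (2,0) -> (2,1)
Segment 2: (2,1) -> (2,4)
Segment 3: (2,4) -> (0,4)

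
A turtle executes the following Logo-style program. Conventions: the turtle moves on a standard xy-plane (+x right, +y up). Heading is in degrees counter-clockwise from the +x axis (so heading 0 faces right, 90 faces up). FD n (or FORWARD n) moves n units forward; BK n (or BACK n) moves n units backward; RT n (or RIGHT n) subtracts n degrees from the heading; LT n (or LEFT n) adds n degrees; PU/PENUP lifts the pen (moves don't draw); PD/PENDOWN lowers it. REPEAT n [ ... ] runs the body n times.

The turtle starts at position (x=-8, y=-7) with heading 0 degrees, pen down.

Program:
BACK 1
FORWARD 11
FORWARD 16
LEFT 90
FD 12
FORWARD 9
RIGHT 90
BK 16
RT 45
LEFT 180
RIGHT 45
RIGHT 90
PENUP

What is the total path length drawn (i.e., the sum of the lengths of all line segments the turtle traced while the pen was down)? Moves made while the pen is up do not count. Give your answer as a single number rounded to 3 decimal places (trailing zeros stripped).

Executing turtle program step by step:
Start: pos=(-8,-7), heading=0, pen down
BK 1: (-8,-7) -> (-9,-7) [heading=0, draw]
FD 11: (-9,-7) -> (2,-7) [heading=0, draw]
FD 16: (2,-7) -> (18,-7) [heading=0, draw]
LT 90: heading 0 -> 90
FD 12: (18,-7) -> (18,5) [heading=90, draw]
FD 9: (18,5) -> (18,14) [heading=90, draw]
RT 90: heading 90 -> 0
BK 16: (18,14) -> (2,14) [heading=0, draw]
RT 45: heading 0 -> 315
LT 180: heading 315 -> 135
RT 45: heading 135 -> 90
RT 90: heading 90 -> 0
PU: pen up
Final: pos=(2,14), heading=0, 6 segment(s) drawn

Segment lengths:
  seg 1: (-8,-7) -> (-9,-7), length = 1
  seg 2: (-9,-7) -> (2,-7), length = 11
  seg 3: (2,-7) -> (18,-7), length = 16
  seg 4: (18,-7) -> (18,5), length = 12
  seg 5: (18,5) -> (18,14), length = 9
  seg 6: (18,14) -> (2,14), length = 16
Total = 65

Answer: 65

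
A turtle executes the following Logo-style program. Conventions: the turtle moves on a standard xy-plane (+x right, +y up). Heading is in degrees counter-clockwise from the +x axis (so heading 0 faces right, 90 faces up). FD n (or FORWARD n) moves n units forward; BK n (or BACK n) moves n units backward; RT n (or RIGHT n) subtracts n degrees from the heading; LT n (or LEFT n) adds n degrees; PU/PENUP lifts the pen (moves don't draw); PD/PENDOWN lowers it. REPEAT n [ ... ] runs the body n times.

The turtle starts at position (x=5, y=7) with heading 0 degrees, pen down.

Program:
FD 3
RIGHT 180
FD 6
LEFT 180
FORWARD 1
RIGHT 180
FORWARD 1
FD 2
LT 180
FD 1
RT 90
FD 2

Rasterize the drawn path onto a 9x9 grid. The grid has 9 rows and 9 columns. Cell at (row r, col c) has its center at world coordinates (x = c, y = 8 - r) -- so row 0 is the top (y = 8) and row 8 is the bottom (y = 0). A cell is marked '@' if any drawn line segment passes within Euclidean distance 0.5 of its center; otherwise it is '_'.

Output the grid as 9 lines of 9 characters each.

Answer: _________
@@@@@@@@@
_@_______
_@_______
_________
_________
_________
_________
_________

Derivation:
Segment 0: (5,7) -> (8,7)
Segment 1: (8,7) -> (2,7)
Segment 2: (2,7) -> (3,7)
Segment 3: (3,7) -> (2,7)
Segment 4: (2,7) -> (0,7)
Segment 5: (0,7) -> (1,7)
Segment 6: (1,7) -> (1,5)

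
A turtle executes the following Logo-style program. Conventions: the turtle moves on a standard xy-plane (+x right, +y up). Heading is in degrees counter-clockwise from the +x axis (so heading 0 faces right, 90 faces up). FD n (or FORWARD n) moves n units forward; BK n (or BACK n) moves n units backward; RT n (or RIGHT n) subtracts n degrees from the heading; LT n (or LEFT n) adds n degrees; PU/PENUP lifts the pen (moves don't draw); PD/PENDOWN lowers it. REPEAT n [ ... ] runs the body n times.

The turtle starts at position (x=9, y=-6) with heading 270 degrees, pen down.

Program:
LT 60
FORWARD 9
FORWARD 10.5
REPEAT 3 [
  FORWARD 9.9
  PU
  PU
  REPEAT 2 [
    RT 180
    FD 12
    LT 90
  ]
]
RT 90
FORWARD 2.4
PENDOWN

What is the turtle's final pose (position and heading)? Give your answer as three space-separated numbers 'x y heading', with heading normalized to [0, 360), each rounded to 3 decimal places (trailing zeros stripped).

Executing turtle program step by step:
Start: pos=(9,-6), heading=270, pen down
LT 60: heading 270 -> 330
FD 9: (9,-6) -> (16.794,-10.5) [heading=330, draw]
FD 10.5: (16.794,-10.5) -> (25.887,-15.75) [heading=330, draw]
REPEAT 3 [
  -- iteration 1/3 --
  FD 9.9: (25.887,-15.75) -> (34.461,-20.7) [heading=330, draw]
  PU: pen up
  PU: pen up
  REPEAT 2 [
    -- iteration 1/2 --
    RT 180: heading 330 -> 150
    FD 12: (34.461,-20.7) -> (24.069,-14.7) [heading=150, move]
    LT 90: heading 150 -> 240
    -- iteration 2/2 --
    RT 180: heading 240 -> 60
    FD 12: (24.069,-14.7) -> (30.069,-4.308) [heading=60, move]
    LT 90: heading 60 -> 150
  ]
  -- iteration 2/3 --
  FD 9.9: (30.069,-4.308) -> (21.495,0.642) [heading=150, move]
  PU: pen up
  PU: pen up
  REPEAT 2 [
    -- iteration 1/2 --
    RT 180: heading 150 -> 330
    FD 12: (21.495,0.642) -> (31.887,-5.358) [heading=330, move]
    LT 90: heading 330 -> 60
    -- iteration 2/2 --
    RT 180: heading 60 -> 240
    FD 12: (31.887,-5.358) -> (25.887,-15.75) [heading=240, move]
    LT 90: heading 240 -> 330
  ]
  -- iteration 3/3 --
  FD 9.9: (25.887,-15.75) -> (34.461,-20.7) [heading=330, move]
  PU: pen up
  PU: pen up
  REPEAT 2 [
    -- iteration 1/2 --
    RT 180: heading 330 -> 150
    FD 12: (34.461,-20.7) -> (24.069,-14.7) [heading=150, move]
    LT 90: heading 150 -> 240
    -- iteration 2/2 --
    RT 180: heading 240 -> 60
    FD 12: (24.069,-14.7) -> (30.069,-4.308) [heading=60, move]
    LT 90: heading 60 -> 150
  ]
]
RT 90: heading 150 -> 60
FD 2.4: (30.069,-4.308) -> (31.269,-2.229) [heading=60, move]
PD: pen down
Final: pos=(31.269,-2.229), heading=60, 3 segment(s) drawn

Answer: 31.269 -2.229 60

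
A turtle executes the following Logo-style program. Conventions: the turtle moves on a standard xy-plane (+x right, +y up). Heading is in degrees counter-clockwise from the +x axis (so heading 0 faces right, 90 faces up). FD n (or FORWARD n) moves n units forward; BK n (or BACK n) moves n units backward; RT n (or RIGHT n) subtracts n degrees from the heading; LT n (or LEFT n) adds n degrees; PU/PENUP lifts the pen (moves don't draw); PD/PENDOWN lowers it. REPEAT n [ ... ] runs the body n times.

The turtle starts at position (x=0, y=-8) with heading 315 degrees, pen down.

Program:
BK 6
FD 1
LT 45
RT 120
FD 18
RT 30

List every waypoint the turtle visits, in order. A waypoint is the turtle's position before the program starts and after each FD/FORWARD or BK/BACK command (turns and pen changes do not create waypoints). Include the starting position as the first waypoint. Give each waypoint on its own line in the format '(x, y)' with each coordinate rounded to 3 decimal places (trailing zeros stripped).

Executing turtle program step by step:
Start: pos=(0,-8), heading=315, pen down
BK 6: (0,-8) -> (-4.243,-3.757) [heading=315, draw]
FD 1: (-4.243,-3.757) -> (-3.536,-4.464) [heading=315, draw]
LT 45: heading 315 -> 0
RT 120: heading 0 -> 240
FD 18: (-3.536,-4.464) -> (-12.536,-20.053) [heading=240, draw]
RT 30: heading 240 -> 210
Final: pos=(-12.536,-20.053), heading=210, 3 segment(s) drawn
Waypoints (4 total):
(0, -8)
(-4.243, -3.757)
(-3.536, -4.464)
(-12.536, -20.053)

Answer: (0, -8)
(-4.243, -3.757)
(-3.536, -4.464)
(-12.536, -20.053)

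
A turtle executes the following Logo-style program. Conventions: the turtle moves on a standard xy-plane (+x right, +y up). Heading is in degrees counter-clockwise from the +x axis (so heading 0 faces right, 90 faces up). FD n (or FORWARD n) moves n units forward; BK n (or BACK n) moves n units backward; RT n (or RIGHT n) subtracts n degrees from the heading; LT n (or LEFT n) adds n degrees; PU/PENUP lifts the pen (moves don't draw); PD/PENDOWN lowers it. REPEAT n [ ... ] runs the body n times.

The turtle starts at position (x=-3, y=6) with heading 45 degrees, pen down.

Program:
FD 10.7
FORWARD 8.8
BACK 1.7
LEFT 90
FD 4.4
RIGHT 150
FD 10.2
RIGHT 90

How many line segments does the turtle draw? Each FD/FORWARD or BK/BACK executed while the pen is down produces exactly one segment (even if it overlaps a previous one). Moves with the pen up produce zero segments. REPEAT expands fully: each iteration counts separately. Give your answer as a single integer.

Executing turtle program step by step:
Start: pos=(-3,6), heading=45, pen down
FD 10.7: (-3,6) -> (4.566,13.566) [heading=45, draw]
FD 8.8: (4.566,13.566) -> (10.789,19.789) [heading=45, draw]
BK 1.7: (10.789,19.789) -> (9.587,18.587) [heading=45, draw]
LT 90: heading 45 -> 135
FD 4.4: (9.587,18.587) -> (6.475,21.698) [heading=135, draw]
RT 150: heading 135 -> 345
FD 10.2: (6.475,21.698) -> (16.328,19.058) [heading=345, draw]
RT 90: heading 345 -> 255
Final: pos=(16.328,19.058), heading=255, 5 segment(s) drawn
Segments drawn: 5

Answer: 5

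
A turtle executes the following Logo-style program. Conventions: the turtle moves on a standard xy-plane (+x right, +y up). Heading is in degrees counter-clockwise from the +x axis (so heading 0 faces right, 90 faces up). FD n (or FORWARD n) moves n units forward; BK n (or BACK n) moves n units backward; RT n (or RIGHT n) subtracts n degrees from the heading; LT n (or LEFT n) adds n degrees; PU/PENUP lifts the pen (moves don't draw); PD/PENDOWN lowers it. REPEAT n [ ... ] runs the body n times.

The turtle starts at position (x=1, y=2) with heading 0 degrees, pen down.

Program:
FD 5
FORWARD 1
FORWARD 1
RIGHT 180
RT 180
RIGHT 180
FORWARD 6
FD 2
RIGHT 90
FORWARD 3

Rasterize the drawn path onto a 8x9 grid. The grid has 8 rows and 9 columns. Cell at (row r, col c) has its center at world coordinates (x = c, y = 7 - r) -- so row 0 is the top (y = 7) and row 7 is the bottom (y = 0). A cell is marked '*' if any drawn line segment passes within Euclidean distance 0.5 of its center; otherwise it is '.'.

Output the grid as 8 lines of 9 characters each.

Segment 0: (1,2) -> (6,2)
Segment 1: (6,2) -> (7,2)
Segment 2: (7,2) -> (8,2)
Segment 3: (8,2) -> (2,2)
Segment 4: (2,2) -> (0,2)
Segment 5: (0,2) -> (-0,5)

Answer: .........
.........
*........
*........
*........
*********
.........
.........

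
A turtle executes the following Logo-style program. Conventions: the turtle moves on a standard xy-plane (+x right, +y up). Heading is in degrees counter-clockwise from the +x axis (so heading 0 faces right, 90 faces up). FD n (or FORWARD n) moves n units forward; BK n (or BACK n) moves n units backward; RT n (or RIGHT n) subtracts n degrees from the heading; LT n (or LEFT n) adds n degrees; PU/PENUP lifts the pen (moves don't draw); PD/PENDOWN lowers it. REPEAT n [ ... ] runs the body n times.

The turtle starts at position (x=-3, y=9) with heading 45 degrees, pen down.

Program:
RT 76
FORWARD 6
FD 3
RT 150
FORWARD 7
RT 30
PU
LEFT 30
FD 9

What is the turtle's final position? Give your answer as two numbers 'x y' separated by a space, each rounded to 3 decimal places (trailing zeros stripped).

Answer: -11.283 4.644

Derivation:
Executing turtle program step by step:
Start: pos=(-3,9), heading=45, pen down
RT 76: heading 45 -> 329
FD 6: (-3,9) -> (2.143,5.91) [heading=329, draw]
FD 3: (2.143,5.91) -> (4.715,4.365) [heading=329, draw]
RT 150: heading 329 -> 179
FD 7: (4.715,4.365) -> (-2.284,4.487) [heading=179, draw]
RT 30: heading 179 -> 149
PU: pen up
LT 30: heading 149 -> 179
FD 9: (-2.284,4.487) -> (-11.283,4.644) [heading=179, move]
Final: pos=(-11.283,4.644), heading=179, 3 segment(s) drawn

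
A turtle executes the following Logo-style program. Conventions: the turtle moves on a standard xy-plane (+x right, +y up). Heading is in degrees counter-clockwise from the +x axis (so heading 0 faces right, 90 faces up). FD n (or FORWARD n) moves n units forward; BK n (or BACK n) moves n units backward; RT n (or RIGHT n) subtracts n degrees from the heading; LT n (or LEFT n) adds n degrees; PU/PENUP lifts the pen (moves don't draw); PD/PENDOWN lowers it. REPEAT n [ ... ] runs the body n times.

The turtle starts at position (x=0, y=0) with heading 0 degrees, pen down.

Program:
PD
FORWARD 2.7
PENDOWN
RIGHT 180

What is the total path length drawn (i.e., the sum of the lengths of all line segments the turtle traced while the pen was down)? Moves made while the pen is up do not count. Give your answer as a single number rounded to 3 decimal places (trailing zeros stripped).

Answer: 2.7

Derivation:
Executing turtle program step by step:
Start: pos=(0,0), heading=0, pen down
PD: pen down
FD 2.7: (0,0) -> (2.7,0) [heading=0, draw]
PD: pen down
RT 180: heading 0 -> 180
Final: pos=(2.7,0), heading=180, 1 segment(s) drawn

Segment lengths:
  seg 1: (0,0) -> (2.7,0), length = 2.7
Total = 2.7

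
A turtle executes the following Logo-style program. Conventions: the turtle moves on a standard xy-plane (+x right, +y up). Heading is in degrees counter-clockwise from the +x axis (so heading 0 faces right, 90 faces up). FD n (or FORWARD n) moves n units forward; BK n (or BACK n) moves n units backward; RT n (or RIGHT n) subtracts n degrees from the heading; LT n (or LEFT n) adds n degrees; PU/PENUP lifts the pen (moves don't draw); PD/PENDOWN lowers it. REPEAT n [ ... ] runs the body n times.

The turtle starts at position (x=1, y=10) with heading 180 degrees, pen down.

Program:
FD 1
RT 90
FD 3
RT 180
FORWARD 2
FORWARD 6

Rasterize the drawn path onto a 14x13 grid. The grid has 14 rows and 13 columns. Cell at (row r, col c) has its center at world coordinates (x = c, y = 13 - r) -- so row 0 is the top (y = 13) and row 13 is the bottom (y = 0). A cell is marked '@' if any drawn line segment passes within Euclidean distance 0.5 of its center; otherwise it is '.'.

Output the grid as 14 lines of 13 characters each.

Answer: @............
@............
@............
@@...........
@............
@............
@............
@............
@............
.............
.............
.............
.............
.............

Derivation:
Segment 0: (1,10) -> (0,10)
Segment 1: (0,10) -> (0,13)
Segment 2: (0,13) -> (0,11)
Segment 3: (0,11) -> (0,5)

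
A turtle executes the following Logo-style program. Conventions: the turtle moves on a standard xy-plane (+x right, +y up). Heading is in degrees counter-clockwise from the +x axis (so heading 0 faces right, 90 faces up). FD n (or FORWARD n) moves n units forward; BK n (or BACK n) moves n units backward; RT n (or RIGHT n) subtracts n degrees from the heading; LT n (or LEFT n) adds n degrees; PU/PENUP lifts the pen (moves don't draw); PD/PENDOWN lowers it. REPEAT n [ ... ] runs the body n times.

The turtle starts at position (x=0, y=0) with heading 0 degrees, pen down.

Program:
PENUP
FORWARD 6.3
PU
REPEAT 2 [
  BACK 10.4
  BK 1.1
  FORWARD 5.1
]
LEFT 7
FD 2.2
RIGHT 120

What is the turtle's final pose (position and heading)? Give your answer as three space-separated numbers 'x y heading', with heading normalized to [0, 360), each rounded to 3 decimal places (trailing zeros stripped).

Executing turtle program step by step:
Start: pos=(0,0), heading=0, pen down
PU: pen up
FD 6.3: (0,0) -> (6.3,0) [heading=0, move]
PU: pen up
REPEAT 2 [
  -- iteration 1/2 --
  BK 10.4: (6.3,0) -> (-4.1,0) [heading=0, move]
  BK 1.1: (-4.1,0) -> (-5.2,0) [heading=0, move]
  FD 5.1: (-5.2,0) -> (-0.1,0) [heading=0, move]
  -- iteration 2/2 --
  BK 10.4: (-0.1,0) -> (-10.5,0) [heading=0, move]
  BK 1.1: (-10.5,0) -> (-11.6,0) [heading=0, move]
  FD 5.1: (-11.6,0) -> (-6.5,0) [heading=0, move]
]
LT 7: heading 0 -> 7
FD 2.2: (-6.5,0) -> (-4.316,0.268) [heading=7, move]
RT 120: heading 7 -> 247
Final: pos=(-4.316,0.268), heading=247, 0 segment(s) drawn

Answer: -4.316 0.268 247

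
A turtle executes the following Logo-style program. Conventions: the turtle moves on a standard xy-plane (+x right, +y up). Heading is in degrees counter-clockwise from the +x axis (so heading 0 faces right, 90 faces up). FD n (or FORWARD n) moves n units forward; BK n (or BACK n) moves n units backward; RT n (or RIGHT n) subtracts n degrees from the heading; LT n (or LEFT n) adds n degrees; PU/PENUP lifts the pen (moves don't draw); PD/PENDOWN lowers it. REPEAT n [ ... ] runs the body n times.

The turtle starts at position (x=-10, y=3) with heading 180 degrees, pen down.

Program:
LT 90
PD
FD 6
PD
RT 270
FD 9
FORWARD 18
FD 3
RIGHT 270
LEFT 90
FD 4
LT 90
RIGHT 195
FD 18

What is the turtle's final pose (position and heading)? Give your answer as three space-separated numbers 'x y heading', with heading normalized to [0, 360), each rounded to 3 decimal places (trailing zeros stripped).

Answer: 20.659 14.387 75

Derivation:
Executing turtle program step by step:
Start: pos=(-10,3), heading=180, pen down
LT 90: heading 180 -> 270
PD: pen down
FD 6: (-10,3) -> (-10,-3) [heading=270, draw]
PD: pen down
RT 270: heading 270 -> 0
FD 9: (-10,-3) -> (-1,-3) [heading=0, draw]
FD 18: (-1,-3) -> (17,-3) [heading=0, draw]
FD 3: (17,-3) -> (20,-3) [heading=0, draw]
RT 270: heading 0 -> 90
LT 90: heading 90 -> 180
FD 4: (20,-3) -> (16,-3) [heading=180, draw]
LT 90: heading 180 -> 270
RT 195: heading 270 -> 75
FD 18: (16,-3) -> (20.659,14.387) [heading=75, draw]
Final: pos=(20.659,14.387), heading=75, 6 segment(s) drawn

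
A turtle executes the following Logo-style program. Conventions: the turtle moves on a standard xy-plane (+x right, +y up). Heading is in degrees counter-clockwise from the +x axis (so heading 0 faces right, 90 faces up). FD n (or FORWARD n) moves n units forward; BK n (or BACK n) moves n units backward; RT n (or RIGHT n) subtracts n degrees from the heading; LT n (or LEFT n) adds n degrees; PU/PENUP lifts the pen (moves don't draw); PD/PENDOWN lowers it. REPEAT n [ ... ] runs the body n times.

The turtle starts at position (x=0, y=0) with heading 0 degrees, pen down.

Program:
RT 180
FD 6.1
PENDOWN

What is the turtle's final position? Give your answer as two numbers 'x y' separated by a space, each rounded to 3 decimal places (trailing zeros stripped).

Answer: -6.1 0

Derivation:
Executing turtle program step by step:
Start: pos=(0,0), heading=0, pen down
RT 180: heading 0 -> 180
FD 6.1: (0,0) -> (-6.1,0) [heading=180, draw]
PD: pen down
Final: pos=(-6.1,0), heading=180, 1 segment(s) drawn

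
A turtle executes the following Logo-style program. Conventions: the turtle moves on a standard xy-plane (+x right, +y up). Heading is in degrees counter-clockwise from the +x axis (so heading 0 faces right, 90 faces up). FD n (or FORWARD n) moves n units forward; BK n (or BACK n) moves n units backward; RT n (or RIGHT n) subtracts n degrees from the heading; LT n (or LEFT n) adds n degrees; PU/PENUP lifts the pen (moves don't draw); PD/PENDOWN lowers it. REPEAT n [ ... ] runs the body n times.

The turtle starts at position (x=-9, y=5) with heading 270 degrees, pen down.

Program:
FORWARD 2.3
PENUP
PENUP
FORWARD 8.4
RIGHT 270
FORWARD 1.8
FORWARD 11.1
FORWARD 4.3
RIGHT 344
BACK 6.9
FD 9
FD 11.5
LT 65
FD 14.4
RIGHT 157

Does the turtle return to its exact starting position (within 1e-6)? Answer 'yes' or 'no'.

Executing turtle program step by step:
Start: pos=(-9,5), heading=270, pen down
FD 2.3: (-9,5) -> (-9,2.7) [heading=270, draw]
PU: pen up
PU: pen up
FD 8.4: (-9,2.7) -> (-9,-5.7) [heading=270, move]
RT 270: heading 270 -> 0
FD 1.8: (-9,-5.7) -> (-7.2,-5.7) [heading=0, move]
FD 11.1: (-7.2,-5.7) -> (3.9,-5.7) [heading=0, move]
FD 4.3: (3.9,-5.7) -> (8.2,-5.7) [heading=0, move]
RT 344: heading 0 -> 16
BK 6.9: (8.2,-5.7) -> (1.567,-7.602) [heading=16, move]
FD 9: (1.567,-7.602) -> (10.219,-5.121) [heading=16, move]
FD 11.5: (10.219,-5.121) -> (21.273,-1.951) [heading=16, move]
LT 65: heading 16 -> 81
FD 14.4: (21.273,-1.951) -> (23.526,12.271) [heading=81, move]
RT 157: heading 81 -> 284
Final: pos=(23.526,12.271), heading=284, 1 segment(s) drawn

Start position: (-9, 5)
Final position: (23.526, 12.271)
Distance = 33.329; >= 1e-6 -> NOT closed

Answer: no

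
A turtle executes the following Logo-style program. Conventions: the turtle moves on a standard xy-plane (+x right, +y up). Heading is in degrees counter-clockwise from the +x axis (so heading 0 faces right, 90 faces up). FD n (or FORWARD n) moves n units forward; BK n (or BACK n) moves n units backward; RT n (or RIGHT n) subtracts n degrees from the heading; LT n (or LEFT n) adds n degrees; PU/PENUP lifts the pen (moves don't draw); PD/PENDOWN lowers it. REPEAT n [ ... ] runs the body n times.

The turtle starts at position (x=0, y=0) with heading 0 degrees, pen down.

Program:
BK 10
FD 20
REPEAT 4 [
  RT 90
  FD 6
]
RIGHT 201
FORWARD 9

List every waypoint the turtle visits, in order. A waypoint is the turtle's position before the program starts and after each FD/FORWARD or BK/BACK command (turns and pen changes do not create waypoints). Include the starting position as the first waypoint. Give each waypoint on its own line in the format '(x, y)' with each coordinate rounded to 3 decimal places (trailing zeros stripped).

Answer: (0, 0)
(-10, 0)
(10, 0)
(10, -6)
(4, -6)
(4, 0)
(10, 0)
(1.598, 3.225)

Derivation:
Executing turtle program step by step:
Start: pos=(0,0), heading=0, pen down
BK 10: (0,0) -> (-10,0) [heading=0, draw]
FD 20: (-10,0) -> (10,0) [heading=0, draw]
REPEAT 4 [
  -- iteration 1/4 --
  RT 90: heading 0 -> 270
  FD 6: (10,0) -> (10,-6) [heading=270, draw]
  -- iteration 2/4 --
  RT 90: heading 270 -> 180
  FD 6: (10,-6) -> (4,-6) [heading=180, draw]
  -- iteration 3/4 --
  RT 90: heading 180 -> 90
  FD 6: (4,-6) -> (4,0) [heading=90, draw]
  -- iteration 4/4 --
  RT 90: heading 90 -> 0
  FD 6: (4,0) -> (10,0) [heading=0, draw]
]
RT 201: heading 0 -> 159
FD 9: (10,0) -> (1.598,3.225) [heading=159, draw]
Final: pos=(1.598,3.225), heading=159, 7 segment(s) drawn
Waypoints (8 total):
(0, 0)
(-10, 0)
(10, 0)
(10, -6)
(4, -6)
(4, 0)
(10, 0)
(1.598, 3.225)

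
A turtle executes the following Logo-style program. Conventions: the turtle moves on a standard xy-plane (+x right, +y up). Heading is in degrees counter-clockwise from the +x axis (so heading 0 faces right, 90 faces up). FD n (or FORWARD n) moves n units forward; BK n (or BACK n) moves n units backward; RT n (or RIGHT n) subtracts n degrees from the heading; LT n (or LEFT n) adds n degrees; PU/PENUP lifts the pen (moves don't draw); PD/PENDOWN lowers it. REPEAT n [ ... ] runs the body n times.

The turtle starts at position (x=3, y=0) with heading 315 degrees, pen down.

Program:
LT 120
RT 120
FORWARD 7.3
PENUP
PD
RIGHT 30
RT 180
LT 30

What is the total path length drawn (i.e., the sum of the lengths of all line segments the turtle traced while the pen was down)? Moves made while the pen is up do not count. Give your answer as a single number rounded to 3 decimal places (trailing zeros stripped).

Executing turtle program step by step:
Start: pos=(3,0), heading=315, pen down
LT 120: heading 315 -> 75
RT 120: heading 75 -> 315
FD 7.3: (3,0) -> (8.162,-5.162) [heading=315, draw]
PU: pen up
PD: pen down
RT 30: heading 315 -> 285
RT 180: heading 285 -> 105
LT 30: heading 105 -> 135
Final: pos=(8.162,-5.162), heading=135, 1 segment(s) drawn

Segment lengths:
  seg 1: (3,0) -> (8.162,-5.162), length = 7.3
Total = 7.3

Answer: 7.3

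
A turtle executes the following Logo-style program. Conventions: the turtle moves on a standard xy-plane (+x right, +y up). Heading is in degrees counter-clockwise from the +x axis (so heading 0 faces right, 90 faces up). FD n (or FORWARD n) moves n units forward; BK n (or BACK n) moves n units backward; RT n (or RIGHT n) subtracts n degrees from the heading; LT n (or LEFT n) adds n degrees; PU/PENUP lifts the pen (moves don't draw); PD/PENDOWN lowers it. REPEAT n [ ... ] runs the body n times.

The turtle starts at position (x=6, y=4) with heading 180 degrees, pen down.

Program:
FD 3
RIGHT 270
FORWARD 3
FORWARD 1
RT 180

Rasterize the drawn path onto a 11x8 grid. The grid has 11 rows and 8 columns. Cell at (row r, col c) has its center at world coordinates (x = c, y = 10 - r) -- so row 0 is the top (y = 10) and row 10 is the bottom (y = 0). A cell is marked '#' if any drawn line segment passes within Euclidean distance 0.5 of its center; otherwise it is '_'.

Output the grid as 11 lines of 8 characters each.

Answer: ________
________
________
________
________
________
___####_
___#____
___#____
___#____
___#____

Derivation:
Segment 0: (6,4) -> (3,4)
Segment 1: (3,4) -> (3,1)
Segment 2: (3,1) -> (3,0)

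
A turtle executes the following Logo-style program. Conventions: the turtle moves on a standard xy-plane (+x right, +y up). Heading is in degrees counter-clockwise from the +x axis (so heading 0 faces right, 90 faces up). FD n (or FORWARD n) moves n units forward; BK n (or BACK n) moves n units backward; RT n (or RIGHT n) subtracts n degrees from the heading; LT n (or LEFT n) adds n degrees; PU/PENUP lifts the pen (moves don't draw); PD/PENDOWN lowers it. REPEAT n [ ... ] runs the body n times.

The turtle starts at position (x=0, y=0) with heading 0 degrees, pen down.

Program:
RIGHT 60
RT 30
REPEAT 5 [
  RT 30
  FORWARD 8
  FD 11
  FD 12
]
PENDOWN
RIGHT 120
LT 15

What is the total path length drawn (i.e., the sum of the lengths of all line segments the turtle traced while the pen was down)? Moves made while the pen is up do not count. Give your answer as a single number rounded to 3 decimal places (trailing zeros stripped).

Answer: 155

Derivation:
Executing turtle program step by step:
Start: pos=(0,0), heading=0, pen down
RT 60: heading 0 -> 300
RT 30: heading 300 -> 270
REPEAT 5 [
  -- iteration 1/5 --
  RT 30: heading 270 -> 240
  FD 8: (0,0) -> (-4,-6.928) [heading=240, draw]
  FD 11: (-4,-6.928) -> (-9.5,-16.454) [heading=240, draw]
  FD 12: (-9.5,-16.454) -> (-15.5,-26.847) [heading=240, draw]
  -- iteration 2/5 --
  RT 30: heading 240 -> 210
  FD 8: (-15.5,-26.847) -> (-22.428,-30.847) [heading=210, draw]
  FD 11: (-22.428,-30.847) -> (-31.954,-36.347) [heading=210, draw]
  FD 12: (-31.954,-36.347) -> (-42.347,-42.347) [heading=210, draw]
  -- iteration 3/5 --
  RT 30: heading 210 -> 180
  FD 8: (-42.347,-42.347) -> (-50.347,-42.347) [heading=180, draw]
  FD 11: (-50.347,-42.347) -> (-61.347,-42.347) [heading=180, draw]
  FD 12: (-61.347,-42.347) -> (-73.347,-42.347) [heading=180, draw]
  -- iteration 4/5 --
  RT 30: heading 180 -> 150
  FD 8: (-73.347,-42.347) -> (-80.275,-38.347) [heading=150, draw]
  FD 11: (-80.275,-38.347) -> (-89.801,-32.847) [heading=150, draw]
  FD 12: (-89.801,-32.847) -> (-100.194,-26.847) [heading=150, draw]
  -- iteration 5/5 --
  RT 30: heading 150 -> 120
  FD 8: (-100.194,-26.847) -> (-104.194,-19.919) [heading=120, draw]
  FD 11: (-104.194,-19.919) -> (-109.694,-10.392) [heading=120, draw]
  FD 12: (-109.694,-10.392) -> (-115.694,0) [heading=120, draw]
]
PD: pen down
RT 120: heading 120 -> 0
LT 15: heading 0 -> 15
Final: pos=(-115.694,0), heading=15, 15 segment(s) drawn

Segment lengths:
  seg 1: (0,0) -> (-4,-6.928), length = 8
  seg 2: (-4,-6.928) -> (-9.5,-16.454), length = 11
  seg 3: (-9.5,-16.454) -> (-15.5,-26.847), length = 12
  seg 4: (-15.5,-26.847) -> (-22.428,-30.847), length = 8
  seg 5: (-22.428,-30.847) -> (-31.954,-36.347), length = 11
  seg 6: (-31.954,-36.347) -> (-42.347,-42.347), length = 12
  seg 7: (-42.347,-42.347) -> (-50.347,-42.347), length = 8
  seg 8: (-50.347,-42.347) -> (-61.347,-42.347), length = 11
  seg 9: (-61.347,-42.347) -> (-73.347,-42.347), length = 12
  seg 10: (-73.347,-42.347) -> (-80.275,-38.347), length = 8
  seg 11: (-80.275,-38.347) -> (-89.801,-32.847), length = 11
  seg 12: (-89.801,-32.847) -> (-100.194,-26.847), length = 12
  seg 13: (-100.194,-26.847) -> (-104.194,-19.919), length = 8
  seg 14: (-104.194,-19.919) -> (-109.694,-10.392), length = 11
  seg 15: (-109.694,-10.392) -> (-115.694,0), length = 12
Total = 155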